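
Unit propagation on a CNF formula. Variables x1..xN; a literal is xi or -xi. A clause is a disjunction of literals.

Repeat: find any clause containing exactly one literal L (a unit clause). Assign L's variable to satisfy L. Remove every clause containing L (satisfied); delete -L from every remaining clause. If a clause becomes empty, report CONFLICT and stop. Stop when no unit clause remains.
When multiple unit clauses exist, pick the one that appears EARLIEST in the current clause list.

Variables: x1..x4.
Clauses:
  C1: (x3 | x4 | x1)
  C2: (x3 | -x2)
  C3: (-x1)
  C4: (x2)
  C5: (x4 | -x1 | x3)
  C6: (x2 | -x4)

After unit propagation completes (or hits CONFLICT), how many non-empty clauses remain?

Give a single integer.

unit clause [-1] forces x1=F; simplify:
  drop 1 from [3, 4, 1] -> [3, 4]
  satisfied 2 clause(s); 4 remain; assigned so far: [1]
unit clause [2] forces x2=T; simplify:
  drop -2 from [3, -2] -> [3]
  satisfied 2 clause(s); 2 remain; assigned so far: [1, 2]
unit clause [3] forces x3=T; simplify:
  satisfied 2 clause(s); 0 remain; assigned so far: [1, 2, 3]

Answer: 0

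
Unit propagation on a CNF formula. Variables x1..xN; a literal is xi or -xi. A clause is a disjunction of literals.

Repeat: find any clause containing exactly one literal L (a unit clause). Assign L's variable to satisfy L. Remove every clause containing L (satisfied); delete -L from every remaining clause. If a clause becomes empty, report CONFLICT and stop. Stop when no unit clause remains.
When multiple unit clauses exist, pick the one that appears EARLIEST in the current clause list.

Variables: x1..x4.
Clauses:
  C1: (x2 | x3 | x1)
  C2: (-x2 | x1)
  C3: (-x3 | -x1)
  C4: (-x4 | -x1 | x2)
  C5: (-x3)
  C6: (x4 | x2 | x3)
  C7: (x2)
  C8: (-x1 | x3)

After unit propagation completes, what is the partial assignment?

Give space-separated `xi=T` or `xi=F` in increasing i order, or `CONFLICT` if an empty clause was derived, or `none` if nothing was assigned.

unit clause [-3] forces x3=F; simplify:
  drop 3 from [2, 3, 1] -> [2, 1]
  drop 3 from [4, 2, 3] -> [4, 2]
  drop 3 from [-1, 3] -> [-1]
  satisfied 2 clause(s); 6 remain; assigned so far: [3]
unit clause [2] forces x2=T; simplify:
  drop -2 from [-2, 1] -> [1]
  satisfied 4 clause(s); 2 remain; assigned so far: [2, 3]
unit clause [1] forces x1=T; simplify:
  drop -1 from [-1] -> [] (empty!)
  satisfied 1 clause(s); 1 remain; assigned so far: [1, 2, 3]
CONFLICT (empty clause)

Answer: CONFLICT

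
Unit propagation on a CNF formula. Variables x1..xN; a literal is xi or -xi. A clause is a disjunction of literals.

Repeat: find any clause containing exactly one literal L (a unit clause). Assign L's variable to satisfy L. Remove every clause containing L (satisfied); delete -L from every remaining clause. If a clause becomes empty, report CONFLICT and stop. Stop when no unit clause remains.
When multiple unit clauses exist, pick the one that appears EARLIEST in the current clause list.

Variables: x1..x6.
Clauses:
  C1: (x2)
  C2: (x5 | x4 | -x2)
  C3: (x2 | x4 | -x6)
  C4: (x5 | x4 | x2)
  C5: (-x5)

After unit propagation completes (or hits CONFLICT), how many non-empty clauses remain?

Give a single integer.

unit clause [2] forces x2=T; simplify:
  drop -2 from [5, 4, -2] -> [5, 4]
  satisfied 3 clause(s); 2 remain; assigned so far: [2]
unit clause [-5] forces x5=F; simplify:
  drop 5 from [5, 4] -> [4]
  satisfied 1 clause(s); 1 remain; assigned so far: [2, 5]
unit clause [4] forces x4=T; simplify:
  satisfied 1 clause(s); 0 remain; assigned so far: [2, 4, 5]

Answer: 0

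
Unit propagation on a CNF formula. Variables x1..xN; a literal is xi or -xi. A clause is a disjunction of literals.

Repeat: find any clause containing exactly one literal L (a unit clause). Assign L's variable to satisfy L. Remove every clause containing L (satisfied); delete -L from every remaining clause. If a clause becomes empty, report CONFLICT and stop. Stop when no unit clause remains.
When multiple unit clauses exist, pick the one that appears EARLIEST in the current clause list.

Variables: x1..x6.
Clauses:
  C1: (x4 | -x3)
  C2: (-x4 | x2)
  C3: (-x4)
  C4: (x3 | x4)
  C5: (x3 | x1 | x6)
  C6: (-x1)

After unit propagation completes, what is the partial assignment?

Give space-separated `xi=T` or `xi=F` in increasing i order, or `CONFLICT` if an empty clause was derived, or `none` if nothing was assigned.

unit clause [-4] forces x4=F; simplify:
  drop 4 from [4, -3] -> [-3]
  drop 4 from [3, 4] -> [3]
  satisfied 2 clause(s); 4 remain; assigned so far: [4]
unit clause [-3] forces x3=F; simplify:
  drop 3 from [3] -> [] (empty!)
  drop 3 from [3, 1, 6] -> [1, 6]
  satisfied 1 clause(s); 3 remain; assigned so far: [3, 4]
CONFLICT (empty clause)

Answer: CONFLICT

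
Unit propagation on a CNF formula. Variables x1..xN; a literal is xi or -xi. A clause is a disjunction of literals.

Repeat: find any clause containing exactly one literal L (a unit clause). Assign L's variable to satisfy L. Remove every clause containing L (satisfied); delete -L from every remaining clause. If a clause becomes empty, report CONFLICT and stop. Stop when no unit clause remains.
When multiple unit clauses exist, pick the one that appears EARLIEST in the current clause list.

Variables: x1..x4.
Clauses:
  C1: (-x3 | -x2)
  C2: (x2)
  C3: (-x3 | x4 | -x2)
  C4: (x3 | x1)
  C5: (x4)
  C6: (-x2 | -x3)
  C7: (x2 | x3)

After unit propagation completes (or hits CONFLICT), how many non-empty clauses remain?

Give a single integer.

unit clause [2] forces x2=T; simplify:
  drop -2 from [-3, -2] -> [-3]
  drop -2 from [-3, 4, -2] -> [-3, 4]
  drop -2 from [-2, -3] -> [-3]
  satisfied 2 clause(s); 5 remain; assigned so far: [2]
unit clause [-3] forces x3=F; simplify:
  drop 3 from [3, 1] -> [1]
  satisfied 3 clause(s); 2 remain; assigned so far: [2, 3]
unit clause [1] forces x1=T; simplify:
  satisfied 1 clause(s); 1 remain; assigned so far: [1, 2, 3]
unit clause [4] forces x4=T; simplify:
  satisfied 1 clause(s); 0 remain; assigned so far: [1, 2, 3, 4]

Answer: 0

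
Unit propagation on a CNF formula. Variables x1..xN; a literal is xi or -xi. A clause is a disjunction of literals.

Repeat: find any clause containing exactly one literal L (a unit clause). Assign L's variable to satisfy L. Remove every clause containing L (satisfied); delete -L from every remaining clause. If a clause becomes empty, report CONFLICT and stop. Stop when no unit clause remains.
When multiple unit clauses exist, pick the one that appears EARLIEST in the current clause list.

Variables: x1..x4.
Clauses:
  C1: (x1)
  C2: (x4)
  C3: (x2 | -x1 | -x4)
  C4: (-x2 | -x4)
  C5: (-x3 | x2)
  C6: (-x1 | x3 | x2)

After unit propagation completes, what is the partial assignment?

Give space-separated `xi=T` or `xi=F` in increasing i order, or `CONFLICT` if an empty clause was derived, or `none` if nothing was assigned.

Answer: CONFLICT

Derivation:
unit clause [1] forces x1=T; simplify:
  drop -1 from [2, -1, -4] -> [2, -4]
  drop -1 from [-1, 3, 2] -> [3, 2]
  satisfied 1 clause(s); 5 remain; assigned so far: [1]
unit clause [4] forces x4=T; simplify:
  drop -4 from [2, -4] -> [2]
  drop -4 from [-2, -4] -> [-2]
  satisfied 1 clause(s); 4 remain; assigned so far: [1, 4]
unit clause [2] forces x2=T; simplify:
  drop -2 from [-2] -> [] (empty!)
  satisfied 3 clause(s); 1 remain; assigned so far: [1, 2, 4]
CONFLICT (empty clause)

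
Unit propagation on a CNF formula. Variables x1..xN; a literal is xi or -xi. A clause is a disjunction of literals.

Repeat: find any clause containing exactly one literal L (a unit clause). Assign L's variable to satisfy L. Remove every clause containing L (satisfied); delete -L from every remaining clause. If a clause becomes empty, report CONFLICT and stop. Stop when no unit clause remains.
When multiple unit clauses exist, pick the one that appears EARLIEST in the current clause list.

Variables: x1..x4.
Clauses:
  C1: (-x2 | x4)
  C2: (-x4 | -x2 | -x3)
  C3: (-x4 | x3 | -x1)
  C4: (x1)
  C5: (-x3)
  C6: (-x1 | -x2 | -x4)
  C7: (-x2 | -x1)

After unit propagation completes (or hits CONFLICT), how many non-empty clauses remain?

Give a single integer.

unit clause [1] forces x1=T; simplify:
  drop -1 from [-4, 3, -1] -> [-4, 3]
  drop -1 from [-1, -2, -4] -> [-2, -4]
  drop -1 from [-2, -1] -> [-2]
  satisfied 1 clause(s); 6 remain; assigned so far: [1]
unit clause [-3] forces x3=F; simplify:
  drop 3 from [-4, 3] -> [-4]
  satisfied 2 clause(s); 4 remain; assigned so far: [1, 3]
unit clause [-4] forces x4=F; simplify:
  drop 4 from [-2, 4] -> [-2]
  satisfied 2 clause(s); 2 remain; assigned so far: [1, 3, 4]
unit clause [-2] forces x2=F; simplify:
  satisfied 2 clause(s); 0 remain; assigned so far: [1, 2, 3, 4]

Answer: 0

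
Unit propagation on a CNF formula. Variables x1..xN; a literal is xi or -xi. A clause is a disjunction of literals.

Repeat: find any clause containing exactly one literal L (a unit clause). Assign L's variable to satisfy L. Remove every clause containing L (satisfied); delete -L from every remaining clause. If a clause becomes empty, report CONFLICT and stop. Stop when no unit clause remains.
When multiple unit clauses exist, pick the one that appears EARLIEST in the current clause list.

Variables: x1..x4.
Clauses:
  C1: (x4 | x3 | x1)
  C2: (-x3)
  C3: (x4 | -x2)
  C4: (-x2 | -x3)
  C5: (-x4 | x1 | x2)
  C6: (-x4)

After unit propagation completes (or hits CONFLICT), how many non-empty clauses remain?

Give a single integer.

unit clause [-3] forces x3=F; simplify:
  drop 3 from [4, 3, 1] -> [4, 1]
  satisfied 2 clause(s); 4 remain; assigned so far: [3]
unit clause [-4] forces x4=F; simplify:
  drop 4 from [4, 1] -> [1]
  drop 4 from [4, -2] -> [-2]
  satisfied 2 clause(s); 2 remain; assigned so far: [3, 4]
unit clause [1] forces x1=T; simplify:
  satisfied 1 clause(s); 1 remain; assigned so far: [1, 3, 4]
unit clause [-2] forces x2=F; simplify:
  satisfied 1 clause(s); 0 remain; assigned so far: [1, 2, 3, 4]

Answer: 0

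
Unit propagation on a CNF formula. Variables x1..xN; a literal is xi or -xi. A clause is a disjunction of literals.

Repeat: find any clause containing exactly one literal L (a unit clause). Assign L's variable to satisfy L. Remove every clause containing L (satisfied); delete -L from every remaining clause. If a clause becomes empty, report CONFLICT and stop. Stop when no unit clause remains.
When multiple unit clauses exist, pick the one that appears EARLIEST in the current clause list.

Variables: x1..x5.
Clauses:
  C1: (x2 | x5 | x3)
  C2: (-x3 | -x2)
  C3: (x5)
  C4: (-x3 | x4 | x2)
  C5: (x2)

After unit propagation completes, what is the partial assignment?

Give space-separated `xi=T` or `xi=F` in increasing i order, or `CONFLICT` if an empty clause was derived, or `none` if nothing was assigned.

unit clause [5] forces x5=T; simplify:
  satisfied 2 clause(s); 3 remain; assigned so far: [5]
unit clause [2] forces x2=T; simplify:
  drop -2 from [-3, -2] -> [-3]
  satisfied 2 clause(s); 1 remain; assigned so far: [2, 5]
unit clause [-3] forces x3=F; simplify:
  satisfied 1 clause(s); 0 remain; assigned so far: [2, 3, 5]

Answer: x2=T x3=F x5=T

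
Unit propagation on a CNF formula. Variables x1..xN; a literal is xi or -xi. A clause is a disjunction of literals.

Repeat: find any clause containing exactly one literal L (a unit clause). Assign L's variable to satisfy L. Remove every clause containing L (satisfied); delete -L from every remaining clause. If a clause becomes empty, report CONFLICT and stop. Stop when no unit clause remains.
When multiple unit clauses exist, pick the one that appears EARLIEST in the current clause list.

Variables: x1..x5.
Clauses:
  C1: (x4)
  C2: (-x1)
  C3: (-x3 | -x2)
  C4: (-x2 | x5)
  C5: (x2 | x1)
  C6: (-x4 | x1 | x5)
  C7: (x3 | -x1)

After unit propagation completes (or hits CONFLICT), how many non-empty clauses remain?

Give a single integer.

Answer: 0

Derivation:
unit clause [4] forces x4=T; simplify:
  drop -4 from [-4, 1, 5] -> [1, 5]
  satisfied 1 clause(s); 6 remain; assigned so far: [4]
unit clause [-1] forces x1=F; simplify:
  drop 1 from [2, 1] -> [2]
  drop 1 from [1, 5] -> [5]
  satisfied 2 clause(s); 4 remain; assigned so far: [1, 4]
unit clause [2] forces x2=T; simplify:
  drop -2 from [-3, -2] -> [-3]
  drop -2 from [-2, 5] -> [5]
  satisfied 1 clause(s); 3 remain; assigned so far: [1, 2, 4]
unit clause [-3] forces x3=F; simplify:
  satisfied 1 clause(s); 2 remain; assigned so far: [1, 2, 3, 4]
unit clause [5] forces x5=T; simplify:
  satisfied 2 clause(s); 0 remain; assigned so far: [1, 2, 3, 4, 5]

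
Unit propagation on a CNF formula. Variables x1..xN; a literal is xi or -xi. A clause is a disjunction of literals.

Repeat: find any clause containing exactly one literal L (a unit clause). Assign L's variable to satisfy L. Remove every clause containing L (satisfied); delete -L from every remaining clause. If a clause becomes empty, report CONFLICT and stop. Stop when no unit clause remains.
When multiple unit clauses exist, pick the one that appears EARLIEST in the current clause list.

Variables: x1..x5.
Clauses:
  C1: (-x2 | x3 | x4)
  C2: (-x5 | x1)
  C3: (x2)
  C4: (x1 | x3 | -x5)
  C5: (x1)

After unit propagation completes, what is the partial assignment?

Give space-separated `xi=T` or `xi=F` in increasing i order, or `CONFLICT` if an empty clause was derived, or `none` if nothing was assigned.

Answer: x1=T x2=T

Derivation:
unit clause [2] forces x2=T; simplify:
  drop -2 from [-2, 3, 4] -> [3, 4]
  satisfied 1 clause(s); 4 remain; assigned so far: [2]
unit clause [1] forces x1=T; simplify:
  satisfied 3 clause(s); 1 remain; assigned so far: [1, 2]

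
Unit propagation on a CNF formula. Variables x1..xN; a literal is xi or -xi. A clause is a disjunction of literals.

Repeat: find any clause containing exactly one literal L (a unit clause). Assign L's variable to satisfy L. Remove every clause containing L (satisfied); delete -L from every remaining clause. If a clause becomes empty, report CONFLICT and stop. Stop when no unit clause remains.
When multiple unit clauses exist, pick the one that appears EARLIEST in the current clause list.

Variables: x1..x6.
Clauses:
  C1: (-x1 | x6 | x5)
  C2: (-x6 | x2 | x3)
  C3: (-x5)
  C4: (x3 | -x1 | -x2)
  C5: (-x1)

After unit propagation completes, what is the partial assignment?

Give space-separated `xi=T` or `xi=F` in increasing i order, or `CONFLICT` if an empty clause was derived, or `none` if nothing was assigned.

Answer: x1=F x5=F

Derivation:
unit clause [-5] forces x5=F; simplify:
  drop 5 from [-1, 6, 5] -> [-1, 6]
  satisfied 1 clause(s); 4 remain; assigned so far: [5]
unit clause [-1] forces x1=F; simplify:
  satisfied 3 clause(s); 1 remain; assigned so far: [1, 5]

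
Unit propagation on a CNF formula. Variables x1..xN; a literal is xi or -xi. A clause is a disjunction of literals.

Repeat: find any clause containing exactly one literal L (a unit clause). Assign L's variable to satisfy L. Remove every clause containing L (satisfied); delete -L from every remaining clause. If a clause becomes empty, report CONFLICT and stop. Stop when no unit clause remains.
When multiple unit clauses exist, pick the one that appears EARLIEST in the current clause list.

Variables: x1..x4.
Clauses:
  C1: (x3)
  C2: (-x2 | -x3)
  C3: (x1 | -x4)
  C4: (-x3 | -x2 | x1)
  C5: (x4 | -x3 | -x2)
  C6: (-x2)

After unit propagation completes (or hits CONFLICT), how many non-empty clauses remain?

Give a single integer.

unit clause [3] forces x3=T; simplify:
  drop -3 from [-2, -3] -> [-2]
  drop -3 from [-3, -2, 1] -> [-2, 1]
  drop -3 from [4, -3, -2] -> [4, -2]
  satisfied 1 clause(s); 5 remain; assigned so far: [3]
unit clause [-2] forces x2=F; simplify:
  satisfied 4 clause(s); 1 remain; assigned so far: [2, 3]

Answer: 1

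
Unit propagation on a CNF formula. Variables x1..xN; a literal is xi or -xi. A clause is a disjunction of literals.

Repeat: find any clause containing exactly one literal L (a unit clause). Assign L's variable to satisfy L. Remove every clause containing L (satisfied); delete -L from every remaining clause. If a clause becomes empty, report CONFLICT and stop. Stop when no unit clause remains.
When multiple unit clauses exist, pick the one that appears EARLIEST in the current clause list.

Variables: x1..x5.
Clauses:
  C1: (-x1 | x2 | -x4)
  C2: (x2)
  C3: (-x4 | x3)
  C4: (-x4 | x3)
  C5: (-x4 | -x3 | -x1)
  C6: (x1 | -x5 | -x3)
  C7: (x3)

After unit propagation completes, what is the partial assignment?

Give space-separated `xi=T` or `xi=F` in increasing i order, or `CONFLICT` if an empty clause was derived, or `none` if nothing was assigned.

unit clause [2] forces x2=T; simplify:
  satisfied 2 clause(s); 5 remain; assigned so far: [2]
unit clause [3] forces x3=T; simplify:
  drop -3 from [-4, -3, -1] -> [-4, -1]
  drop -3 from [1, -5, -3] -> [1, -5]
  satisfied 3 clause(s); 2 remain; assigned so far: [2, 3]

Answer: x2=T x3=T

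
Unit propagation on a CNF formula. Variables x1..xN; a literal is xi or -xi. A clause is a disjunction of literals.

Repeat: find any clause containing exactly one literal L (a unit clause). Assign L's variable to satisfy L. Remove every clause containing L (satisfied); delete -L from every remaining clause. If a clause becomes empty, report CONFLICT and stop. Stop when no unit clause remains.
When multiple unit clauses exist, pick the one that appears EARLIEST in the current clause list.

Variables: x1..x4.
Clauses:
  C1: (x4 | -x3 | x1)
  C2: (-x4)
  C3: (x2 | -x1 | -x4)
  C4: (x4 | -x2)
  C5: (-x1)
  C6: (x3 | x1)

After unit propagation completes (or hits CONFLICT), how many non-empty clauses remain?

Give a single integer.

unit clause [-4] forces x4=F; simplify:
  drop 4 from [4, -3, 1] -> [-3, 1]
  drop 4 from [4, -2] -> [-2]
  satisfied 2 clause(s); 4 remain; assigned so far: [4]
unit clause [-2] forces x2=F; simplify:
  satisfied 1 clause(s); 3 remain; assigned so far: [2, 4]
unit clause [-1] forces x1=F; simplify:
  drop 1 from [-3, 1] -> [-3]
  drop 1 from [3, 1] -> [3]
  satisfied 1 clause(s); 2 remain; assigned so far: [1, 2, 4]
unit clause [-3] forces x3=F; simplify:
  drop 3 from [3] -> [] (empty!)
  satisfied 1 clause(s); 1 remain; assigned so far: [1, 2, 3, 4]
CONFLICT (empty clause)

Answer: 0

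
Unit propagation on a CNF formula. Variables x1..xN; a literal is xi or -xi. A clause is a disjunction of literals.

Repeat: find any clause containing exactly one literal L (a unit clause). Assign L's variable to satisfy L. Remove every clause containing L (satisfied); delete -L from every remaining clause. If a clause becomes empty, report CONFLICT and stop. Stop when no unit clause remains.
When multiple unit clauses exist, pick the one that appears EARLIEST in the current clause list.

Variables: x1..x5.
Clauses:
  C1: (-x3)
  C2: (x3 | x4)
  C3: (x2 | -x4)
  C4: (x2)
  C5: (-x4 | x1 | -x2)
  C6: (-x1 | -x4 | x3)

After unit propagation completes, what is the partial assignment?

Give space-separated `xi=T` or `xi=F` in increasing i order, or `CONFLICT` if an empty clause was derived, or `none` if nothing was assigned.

unit clause [-3] forces x3=F; simplify:
  drop 3 from [3, 4] -> [4]
  drop 3 from [-1, -4, 3] -> [-1, -4]
  satisfied 1 clause(s); 5 remain; assigned so far: [3]
unit clause [4] forces x4=T; simplify:
  drop -4 from [2, -4] -> [2]
  drop -4 from [-4, 1, -2] -> [1, -2]
  drop -4 from [-1, -4] -> [-1]
  satisfied 1 clause(s); 4 remain; assigned so far: [3, 4]
unit clause [2] forces x2=T; simplify:
  drop -2 from [1, -2] -> [1]
  satisfied 2 clause(s); 2 remain; assigned so far: [2, 3, 4]
unit clause [1] forces x1=T; simplify:
  drop -1 from [-1] -> [] (empty!)
  satisfied 1 clause(s); 1 remain; assigned so far: [1, 2, 3, 4]
CONFLICT (empty clause)

Answer: CONFLICT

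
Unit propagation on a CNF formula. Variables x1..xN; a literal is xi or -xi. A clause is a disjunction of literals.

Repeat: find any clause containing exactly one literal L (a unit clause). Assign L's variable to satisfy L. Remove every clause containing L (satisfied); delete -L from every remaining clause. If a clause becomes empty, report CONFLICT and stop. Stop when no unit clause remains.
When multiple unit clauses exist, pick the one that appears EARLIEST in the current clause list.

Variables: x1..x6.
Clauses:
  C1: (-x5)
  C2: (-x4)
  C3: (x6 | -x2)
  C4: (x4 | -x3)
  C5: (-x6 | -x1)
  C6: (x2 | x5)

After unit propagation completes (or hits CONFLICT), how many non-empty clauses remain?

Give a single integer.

Answer: 0

Derivation:
unit clause [-5] forces x5=F; simplify:
  drop 5 from [2, 5] -> [2]
  satisfied 1 clause(s); 5 remain; assigned so far: [5]
unit clause [-4] forces x4=F; simplify:
  drop 4 from [4, -3] -> [-3]
  satisfied 1 clause(s); 4 remain; assigned so far: [4, 5]
unit clause [-3] forces x3=F; simplify:
  satisfied 1 clause(s); 3 remain; assigned so far: [3, 4, 5]
unit clause [2] forces x2=T; simplify:
  drop -2 from [6, -2] -> [6]
  satisfied 1 clause(s); 2 remain; assigned so far: [2, 3, 4, 5]
unit clause [6] forces x6=T; simplify:
  drop -6 from [-6, -1] -> [-1]
  satisfied 1 clause(s); 1 remain; assigned so far: [2, 3, 4, 5, 6]
unit clause [-1] forces x1=F; simplify:
  satisfied 1 clause(s); 0 remain; assigned so far: [1, 2, 3, 4, 5, 6]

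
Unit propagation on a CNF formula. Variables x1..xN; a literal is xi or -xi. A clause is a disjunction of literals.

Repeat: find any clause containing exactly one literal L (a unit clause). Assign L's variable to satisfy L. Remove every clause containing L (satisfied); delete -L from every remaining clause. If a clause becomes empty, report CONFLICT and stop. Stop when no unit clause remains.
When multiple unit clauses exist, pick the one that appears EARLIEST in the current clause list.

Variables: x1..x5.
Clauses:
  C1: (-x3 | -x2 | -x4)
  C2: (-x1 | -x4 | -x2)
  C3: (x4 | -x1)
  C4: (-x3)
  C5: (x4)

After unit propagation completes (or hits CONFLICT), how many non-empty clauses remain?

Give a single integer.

unit clause [-3] forces x3=F; simplify:
  satisfied 2 clause(s); 3 remain; assigned so far: [3]
unit clause [4] forces x4=T; simplify:
  drop -4 from [-1, -4, -2] -> [-1, -2]
  satisfied 2 clause(s); 1 remain; assigned so far: [3, 4]

Answer: 1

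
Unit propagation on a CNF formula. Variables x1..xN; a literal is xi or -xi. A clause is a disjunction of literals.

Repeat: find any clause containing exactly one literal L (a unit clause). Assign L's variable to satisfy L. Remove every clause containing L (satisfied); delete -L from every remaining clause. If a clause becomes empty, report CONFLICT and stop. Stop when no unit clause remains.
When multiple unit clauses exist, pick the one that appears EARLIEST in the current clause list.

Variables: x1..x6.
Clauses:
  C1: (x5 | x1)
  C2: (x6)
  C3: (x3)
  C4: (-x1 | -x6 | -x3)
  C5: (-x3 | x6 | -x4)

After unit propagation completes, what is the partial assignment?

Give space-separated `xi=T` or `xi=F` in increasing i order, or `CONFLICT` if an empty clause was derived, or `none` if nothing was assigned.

unit clause [6] forces x6=T; simplify:
  drop -6 from [-1, -6, -3] -> [-1, -3]
  satisfied 2 clause(s); 3 remain; assigned so far: [6]
unit clause [3] forces x3=T; simplify:
  drop -3 from [-1, -3] -> [-1]
  satisfied 1 clause(s); 2 remain; assigned so far: [3, 6]
unit clause [-1] forces x1=F; simplify:
  drop 1 from [5, 1] -> [5]
  satisfied 1 clause(s); 1 remain; assigned so far: [1, 3, 6]
unit clause [5] forces x5=T; simplify:
  satisfied 1 clause(s); 0 remain; assigned so far: [1, 3, 5, 6]

Answer: x1=F x3=T x5=T x6=T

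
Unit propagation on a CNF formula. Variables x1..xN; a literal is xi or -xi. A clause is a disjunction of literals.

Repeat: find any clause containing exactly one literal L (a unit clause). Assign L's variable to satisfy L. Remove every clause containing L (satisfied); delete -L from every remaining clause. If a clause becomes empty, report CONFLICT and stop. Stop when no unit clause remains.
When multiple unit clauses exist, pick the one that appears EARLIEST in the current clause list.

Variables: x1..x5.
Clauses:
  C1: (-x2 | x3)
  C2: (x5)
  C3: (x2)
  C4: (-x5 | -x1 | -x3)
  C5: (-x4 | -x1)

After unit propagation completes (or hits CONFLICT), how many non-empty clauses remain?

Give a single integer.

unit clause [5] forces x5=T; simplify:
  drop -5 from [-5, -1, -3] -> [-1, -3]
  satisfied 1 clause(s); 4 remain; assigned so far: [5]
unit clause [2] forces x2=T; simplify:
  drop -2 from [-2, 3] -> [3]
  satisfied 1 clause(s); 3 remain; assigned so far: [2, 5]
unit clause [3] forces x3=T; simplify:
  drop -3 from [-1, -3] -> [-1]
  satisfied 1 clause(s); 2 remain; assigned so far: [2, 3, 5]
unit clause [-1] forces x1=F; simplify:
  satisfied 2 clause(s); 0 remain; assigned so far: [1, 2, 3, 5]

Answer: 0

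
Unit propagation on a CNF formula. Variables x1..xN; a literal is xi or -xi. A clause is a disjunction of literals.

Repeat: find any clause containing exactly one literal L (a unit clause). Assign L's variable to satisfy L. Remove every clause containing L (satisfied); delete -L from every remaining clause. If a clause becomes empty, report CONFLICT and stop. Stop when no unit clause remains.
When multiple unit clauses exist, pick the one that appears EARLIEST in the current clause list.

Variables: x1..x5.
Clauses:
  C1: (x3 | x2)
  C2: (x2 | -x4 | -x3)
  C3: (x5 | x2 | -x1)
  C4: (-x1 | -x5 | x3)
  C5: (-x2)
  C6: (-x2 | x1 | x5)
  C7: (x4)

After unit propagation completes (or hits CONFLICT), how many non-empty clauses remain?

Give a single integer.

Answer: 1

Derivation:
unit clause [-2] forces x2=F; simplify:
  drop 2 from [3, 2] -> [3]
  drop 2 from [2, -4, -3] -> [-4, -3]
  drop 2 from [5, 2, -1] -> [5, -1]
  satisfied 2 clause(s); 5 remain; assigned so far: [2]
unit clause [3] forces x3=T; simplify:
  drop -3 from [-4, -3] -> [-4]
  satisfied 2 clause(s); 3 remain; assigned so far: [2, 3]
unit clause [-4] forces x4=F; simplify:
  drop 4 from [4] -> [] (empty!)
  satisfied 1 clause(s); 2 remain; assigned so far: [2, 3, 4]
CONFLICT (empty clause)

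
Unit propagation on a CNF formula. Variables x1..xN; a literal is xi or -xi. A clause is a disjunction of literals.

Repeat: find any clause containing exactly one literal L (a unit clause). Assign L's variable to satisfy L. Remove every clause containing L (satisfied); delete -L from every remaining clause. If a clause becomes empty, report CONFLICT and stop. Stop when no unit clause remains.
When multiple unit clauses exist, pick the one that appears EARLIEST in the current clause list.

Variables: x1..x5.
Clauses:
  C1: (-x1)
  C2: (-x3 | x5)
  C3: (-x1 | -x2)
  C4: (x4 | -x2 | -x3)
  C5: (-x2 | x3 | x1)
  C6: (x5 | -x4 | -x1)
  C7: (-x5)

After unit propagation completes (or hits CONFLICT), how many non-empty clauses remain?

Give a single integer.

Answer: 0

Derivation:
unit clause [-1] forces x1=F; simplify:
  drop 1 from [-2, 3, 1] -> [-2, 3]
  satisfied 3 clause(s); 4 remain; assigned so far: [1]
unit clause [-5] forces x5=F; simplify:
  drop 5 from [-3, 5] -> [-3]
  satisfied 1 clause(s); 3 remain; assigned so far: [1, 5]
unit clause [-3] forces x3=F; simplify:
  drop 3 from [-2, 3] -> [-2]
  satisfied 2 clause(s); 1 remain; assigned so far: [1, 3, 5]
unit clause [-2] forces x2=F; simplify:
  satisfied 1 clause(s); 0 remain; assigned so far: [1, 2, 3, 5]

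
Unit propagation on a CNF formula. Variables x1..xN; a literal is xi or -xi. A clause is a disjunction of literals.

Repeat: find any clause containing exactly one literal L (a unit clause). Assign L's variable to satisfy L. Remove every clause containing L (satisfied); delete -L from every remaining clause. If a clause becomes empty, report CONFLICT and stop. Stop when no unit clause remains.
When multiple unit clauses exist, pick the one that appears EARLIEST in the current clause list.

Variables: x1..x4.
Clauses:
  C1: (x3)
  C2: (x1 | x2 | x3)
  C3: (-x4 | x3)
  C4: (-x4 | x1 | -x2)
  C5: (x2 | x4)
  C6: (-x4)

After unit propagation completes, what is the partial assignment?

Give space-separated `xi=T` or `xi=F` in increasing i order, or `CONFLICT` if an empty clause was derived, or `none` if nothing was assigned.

unit clause [3] forces x3=T; simplify:
  satisfied 3 clause(s); 3 remain; assigned so far: [3]
unit clause [-4] forces x4=F; simplify:
  drop 4 from [2, 4] -> [2]
  satisfied 2 clause(s); 1 remain; assigned so far: [3, 4]
unit clause [2] forces x2=T; simplify:
  satisfied 1 clause(s); 0 remain; assigned so far: [2, 3, 4]

Answer: x2=T x3=T x4=F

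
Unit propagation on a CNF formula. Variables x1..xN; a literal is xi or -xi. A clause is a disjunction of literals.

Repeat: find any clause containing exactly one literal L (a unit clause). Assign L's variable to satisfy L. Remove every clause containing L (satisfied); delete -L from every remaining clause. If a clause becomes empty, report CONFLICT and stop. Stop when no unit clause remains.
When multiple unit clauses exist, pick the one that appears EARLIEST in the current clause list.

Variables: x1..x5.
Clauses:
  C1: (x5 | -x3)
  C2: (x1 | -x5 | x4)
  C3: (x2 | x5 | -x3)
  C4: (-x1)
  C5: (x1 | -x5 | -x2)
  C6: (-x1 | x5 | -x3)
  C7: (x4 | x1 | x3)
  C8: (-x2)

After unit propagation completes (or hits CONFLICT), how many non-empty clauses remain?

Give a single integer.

Answer: 4

Derivation:
unit clause [-1] forces x1=F; simplify:
  drop 1 from [1, -5, 4] -> [-5, 4]
  drop 1 from [1, -5, -2] -> [-5, -2]
  drop 1 from [4, 1, 3] -> [4, 3]
  satisfied 2 clause(s); 6 remain; assigned so far: [1]
unit clause [-2] forces x2=F; simplify:
  drop 2 from [2, 5, -3] -> [5, -3]
  satisfied 2 clause(s); 4 remain; assigned so far: [1, 2]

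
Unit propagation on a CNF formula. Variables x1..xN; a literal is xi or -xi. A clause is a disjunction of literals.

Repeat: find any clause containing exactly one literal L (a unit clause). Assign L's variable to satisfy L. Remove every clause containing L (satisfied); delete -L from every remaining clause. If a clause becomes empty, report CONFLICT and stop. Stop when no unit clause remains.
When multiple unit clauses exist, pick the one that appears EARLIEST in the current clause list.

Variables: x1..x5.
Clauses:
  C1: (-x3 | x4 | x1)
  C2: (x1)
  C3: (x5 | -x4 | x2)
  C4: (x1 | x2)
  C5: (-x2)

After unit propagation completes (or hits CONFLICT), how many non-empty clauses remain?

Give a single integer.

Answer: 1

Derivation:
unit clause [1] forces x1=T; simplify:
  satisfied 3 clause(s); 2 remain; assigned so far: [1]
unit clause [-2] forces x2=F; simplify:
  drop 2 from [5, -4, 2] -> [5, -4]
  satisfied 1 clause(s); 1 remain; assigned so far: [1, 2]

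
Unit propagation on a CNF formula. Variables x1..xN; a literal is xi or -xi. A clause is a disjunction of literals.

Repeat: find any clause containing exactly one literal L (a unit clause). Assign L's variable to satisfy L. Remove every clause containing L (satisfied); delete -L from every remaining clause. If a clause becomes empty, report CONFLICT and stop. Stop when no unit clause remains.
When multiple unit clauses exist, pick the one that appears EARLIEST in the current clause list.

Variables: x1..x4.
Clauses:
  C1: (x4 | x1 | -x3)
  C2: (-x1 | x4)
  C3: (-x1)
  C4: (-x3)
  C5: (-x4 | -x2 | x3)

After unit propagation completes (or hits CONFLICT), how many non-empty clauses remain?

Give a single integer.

unit clause [-1] forces x1=F; simplify:
  drop 1 from [4, 1, -3] -> [4, -3]
  satisfied 2 clause(s); 3 remain; assigned so far: [1]
unit clause [-3] forces x3=F; simplify:
  drop 3 from [-4, -2, 3] -> [-4, -2]
  satisfied 2 clause(s); 1 remain; assigned so far: [1, 3]

Answer: 1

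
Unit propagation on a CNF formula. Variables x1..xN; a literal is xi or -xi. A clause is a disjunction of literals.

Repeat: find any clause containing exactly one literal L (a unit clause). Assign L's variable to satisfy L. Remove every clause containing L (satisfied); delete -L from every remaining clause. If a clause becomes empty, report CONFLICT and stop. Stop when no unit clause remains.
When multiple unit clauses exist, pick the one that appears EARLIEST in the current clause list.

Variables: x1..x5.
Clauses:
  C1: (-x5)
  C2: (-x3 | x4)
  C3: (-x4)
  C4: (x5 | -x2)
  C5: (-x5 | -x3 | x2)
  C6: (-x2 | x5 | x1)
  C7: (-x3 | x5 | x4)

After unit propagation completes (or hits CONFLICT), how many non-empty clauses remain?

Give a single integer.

Answer: 0

Derivation:
unit clause [-5] forces x5=F; simplify:
  drop 5 from [5, -2] -> [-2]
  drop 5 from [-2, 5, 1] -> [-2, 1]
  drop 5 from [-3, 5, 4] -> [-3, 4]
  satisfied 2 clause(s); 5 remain; assigned so far: [5]
unit clause [-4] forces x4=F; simplify:
  drop 4 from [-3, 4] -> [-3]
  drop 4 from [-3, 4] -> [-3]
  satisfied 1 clause(s); 4 remain; assigned so far: [4, 5]
unit clause [-3] forces x3=F; simplify:
  satisfied 2 clause(s); 2 remain; assigned so far: [3, 4, 5]
unit clause [-2] forces x2=F; simplify:
  satisfied 2 clause(s); 0 remain; assigned so far: [2, 3, 4, 5]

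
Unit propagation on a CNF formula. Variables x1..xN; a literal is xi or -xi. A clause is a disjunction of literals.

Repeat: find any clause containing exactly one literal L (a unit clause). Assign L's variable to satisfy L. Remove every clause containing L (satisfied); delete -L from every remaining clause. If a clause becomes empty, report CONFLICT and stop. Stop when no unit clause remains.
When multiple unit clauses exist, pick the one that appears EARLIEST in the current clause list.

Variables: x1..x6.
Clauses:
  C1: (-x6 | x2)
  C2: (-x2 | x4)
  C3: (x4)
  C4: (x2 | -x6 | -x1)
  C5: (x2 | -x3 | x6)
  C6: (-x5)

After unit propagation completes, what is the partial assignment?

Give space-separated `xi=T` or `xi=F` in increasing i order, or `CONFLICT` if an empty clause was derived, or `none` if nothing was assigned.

Answer: x4=T x5=F

Derivation:
unit clause [4] forces x4=T; simplify:
  satisfied 2 clause(s); 4 remain; assigned so far: [4]
unit clause [-5] forces x5=F; simplify:
  satisfied 1 clause(s); 3 remain; assigned so far: [4, 5]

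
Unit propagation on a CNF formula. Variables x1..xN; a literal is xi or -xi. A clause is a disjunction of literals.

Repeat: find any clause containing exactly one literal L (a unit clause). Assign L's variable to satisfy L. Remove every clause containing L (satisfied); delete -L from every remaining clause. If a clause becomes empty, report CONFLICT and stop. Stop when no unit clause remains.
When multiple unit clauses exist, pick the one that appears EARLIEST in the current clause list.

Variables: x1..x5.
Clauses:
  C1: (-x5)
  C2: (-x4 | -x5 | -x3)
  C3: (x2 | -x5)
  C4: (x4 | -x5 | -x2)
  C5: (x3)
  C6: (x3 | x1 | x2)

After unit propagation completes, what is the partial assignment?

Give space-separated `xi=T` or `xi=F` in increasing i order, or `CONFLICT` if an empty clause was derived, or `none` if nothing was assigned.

unit clause [-5] forces x5=F; simplify:
  satisfied 4 clause(s); 2 remain; assigned so far: [5]
unit clause [3] forces x3=T; simplify:
  satisfied 2 clause(s); 0 remain; assigned so far: [3, 5]

Answer: x3=T x5=F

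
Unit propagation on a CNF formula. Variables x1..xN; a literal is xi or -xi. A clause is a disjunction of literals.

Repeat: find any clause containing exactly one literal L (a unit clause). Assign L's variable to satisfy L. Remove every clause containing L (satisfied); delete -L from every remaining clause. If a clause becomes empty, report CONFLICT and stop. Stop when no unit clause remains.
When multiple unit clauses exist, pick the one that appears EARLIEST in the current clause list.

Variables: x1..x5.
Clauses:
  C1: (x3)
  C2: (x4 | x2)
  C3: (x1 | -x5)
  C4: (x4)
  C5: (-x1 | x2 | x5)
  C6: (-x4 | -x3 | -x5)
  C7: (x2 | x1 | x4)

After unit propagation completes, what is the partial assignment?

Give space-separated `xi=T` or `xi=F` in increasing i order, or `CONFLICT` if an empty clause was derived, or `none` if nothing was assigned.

Answer: x3=T x4=T x5=F

Derivation:
unit clause [3] forces x3=T; simplify:
  drop -3 from [-4, -3, -5] -> [-4, -5]
  satisfied 1 clause(s); 6 remain; assigned so far: [3]
unit clause [4] forces x4=T; simplify:
  drop -4 from [-4, -5] -> [-5]
  satisfied 3 clause(s); 3 remain; assigned so far: [3, 4]
unit clause [-5] forces x5=F; simplify:
  drop 5 from [-1, 2, 5] -> [-1, 2]
  satisfied 2 clause(s); 1 remain; assigned so far: [3, 4, 5]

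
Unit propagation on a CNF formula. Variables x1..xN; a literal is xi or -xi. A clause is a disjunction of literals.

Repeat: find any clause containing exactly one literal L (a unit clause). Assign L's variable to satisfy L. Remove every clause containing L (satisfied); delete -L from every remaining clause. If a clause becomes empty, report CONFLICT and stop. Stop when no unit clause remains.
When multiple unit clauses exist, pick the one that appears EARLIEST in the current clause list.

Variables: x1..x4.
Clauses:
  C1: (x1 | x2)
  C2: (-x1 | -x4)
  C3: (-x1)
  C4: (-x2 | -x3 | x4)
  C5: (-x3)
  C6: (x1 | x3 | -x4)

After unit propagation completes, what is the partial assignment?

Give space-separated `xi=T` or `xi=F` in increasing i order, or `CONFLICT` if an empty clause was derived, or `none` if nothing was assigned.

Answer: x1=F x2=T x3=F x4=F

Derivation:
unit clause [-1] forces x1=F; simplify:
  drop 1 from [1, 2] -> [2]
  drop 1 from [1, 3, -4] -> [3, -4]
  satisfied 2 clause(s); 4 remain; assigned so far: [1]
unit clause [2] forces x2=T; simplify:
  drop -2 from [-2, -3, 4] -> [-3, 4]
  satisfied 1 clause(s); 3 remain; assigned so far: [1, 2]
unit clause [-3] forces x3=F; simplify:
  drop 3 from [3, -4] -> [-4]
  satisfied 2 clause(s); 1 remain; assigned so far: [1, 2, 3]
unit clause [-4] forces x4=F; simplify:
  satisfied 1 clause(s); 0 remain; assigned so far: [1, 2, 3, 4]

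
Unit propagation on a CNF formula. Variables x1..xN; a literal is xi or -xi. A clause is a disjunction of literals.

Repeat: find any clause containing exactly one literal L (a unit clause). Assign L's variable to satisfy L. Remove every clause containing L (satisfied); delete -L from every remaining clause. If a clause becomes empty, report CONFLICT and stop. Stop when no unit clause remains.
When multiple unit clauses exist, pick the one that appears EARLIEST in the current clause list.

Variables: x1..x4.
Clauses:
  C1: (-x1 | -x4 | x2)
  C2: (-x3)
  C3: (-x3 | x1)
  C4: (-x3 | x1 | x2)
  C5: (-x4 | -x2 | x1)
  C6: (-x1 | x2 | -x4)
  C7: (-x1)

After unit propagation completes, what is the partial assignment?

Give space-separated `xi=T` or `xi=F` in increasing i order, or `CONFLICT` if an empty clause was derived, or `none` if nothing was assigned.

Answer: x1=F x3=F

Derivation:
unit clause [-3] forces x3=F; simplify:
  satisfied 3 clause(s); 4 remain; assigned so far: [3]
unit clause [-1] forces x1=F; simplify:
  drop 1 from [-4, -2, 1] -> [-4, -2]
  satisfied 3 clause(s); 1 remain; assigned so far: [1, 3]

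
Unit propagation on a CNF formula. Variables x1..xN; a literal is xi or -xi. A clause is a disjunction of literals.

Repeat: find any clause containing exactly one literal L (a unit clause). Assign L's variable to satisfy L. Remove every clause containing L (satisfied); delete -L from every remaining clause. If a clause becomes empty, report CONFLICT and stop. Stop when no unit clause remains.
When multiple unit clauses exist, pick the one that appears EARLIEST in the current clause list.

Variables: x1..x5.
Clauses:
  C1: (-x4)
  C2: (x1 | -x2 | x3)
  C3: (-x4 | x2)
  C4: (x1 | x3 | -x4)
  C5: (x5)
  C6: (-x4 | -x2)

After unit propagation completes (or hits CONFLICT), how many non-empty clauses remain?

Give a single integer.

unit clause [-4] forces x4=F; simplify:
  satisfied 4 clause(s); 2 remain; assigned so far: [4]
unit clause [5] forces x5=T; simplify:
  satisfied 1 clause(s); 1 remain; assigned so far: [4, 5]

Answer: 1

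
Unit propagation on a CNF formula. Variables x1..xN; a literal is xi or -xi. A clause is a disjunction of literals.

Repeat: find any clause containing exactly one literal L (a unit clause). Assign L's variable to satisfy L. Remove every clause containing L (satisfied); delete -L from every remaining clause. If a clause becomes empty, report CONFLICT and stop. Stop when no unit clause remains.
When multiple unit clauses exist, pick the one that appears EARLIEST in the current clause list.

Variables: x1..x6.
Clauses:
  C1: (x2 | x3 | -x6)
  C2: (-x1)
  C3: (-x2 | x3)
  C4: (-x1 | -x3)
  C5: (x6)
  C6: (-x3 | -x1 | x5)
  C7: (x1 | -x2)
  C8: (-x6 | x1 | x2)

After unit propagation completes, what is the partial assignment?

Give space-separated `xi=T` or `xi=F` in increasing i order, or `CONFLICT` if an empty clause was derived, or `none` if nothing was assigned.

unit clause [-1] forces x1=F; simplify:
  drop 1 from [1, -2] -> [-2]
  drop 1 from [-6, 1, 2] -> [-6, 2]
  satisfied 3 clause(s); 5 remain; assigned so far: [1]
unit clause [6] forces x6=T; simplify:
  drop -6 from [2, 3, -6] -> [2, 3]
  drop -6 from [-6, 2] -> [2]
  satisfied 1 clause(s); 4 remain; assigned so far: [1, 6]
unit clause [-2] forces x2=F; simplify:
  drop 2 from [2, 3] -> [3]
  drop 2 from [2] -> [] (empty!)
  satisfied 2 clause(s); 2 remain; assigned so far: [1, 2, 6]
CONFLICT (empty clause)

Answer: CONFLICT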